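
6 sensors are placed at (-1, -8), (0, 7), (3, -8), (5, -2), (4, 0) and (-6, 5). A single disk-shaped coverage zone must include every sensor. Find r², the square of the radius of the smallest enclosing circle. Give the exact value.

63.4765625

By Welzl's lemma the MEC is supported by two points (diametrically opposite) or three points (on a circumcircle).
The minimum enclosing circle is determined by three boundary points: (0, 7), (3, -8), (-6, 5).
Their circumcentre is (-0.6875, -0.9375) with r² = 63.4765625.
The farthest remaining point (-1, -8) is at distance² 49.9765625 ≤ 63.4765625.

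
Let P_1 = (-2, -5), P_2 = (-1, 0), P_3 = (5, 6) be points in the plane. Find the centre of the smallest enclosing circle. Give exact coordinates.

(1.5, 0.5)

Side lengths²: P_1P_2² = 26, P_1P_3² = 170, P_2P_3² = 72.
Since P_1P_3² = 170 ≥ 72 + 26 = 98, the angle opposite P_1P_3 is not acute, so the smallest enclosing circle has P_1P_3 as diameter.
Centre = midpoint of P_1P_3 = (1.5, 0.5), r² = 170/4 = 42.5.
Centre = (1.5, 0.5).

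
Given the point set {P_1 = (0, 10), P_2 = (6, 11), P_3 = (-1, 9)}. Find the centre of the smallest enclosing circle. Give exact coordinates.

(2.5, 10)

Side lengths²: P_1P_2² = 37, P_1P_3² = 2, P_2P_3² = 53.
Since P_2P_3² = 53 ≥ 37 + 2 = 39, the angle opposite P_2P_3 is not acute, so the smallest enclosing circle has P_2P_3 as diameter.
Centre = midpoint of P_2P_3 = (2.5, 10), r² = 53/4 = 13.25.
Centre = (2.5, 10).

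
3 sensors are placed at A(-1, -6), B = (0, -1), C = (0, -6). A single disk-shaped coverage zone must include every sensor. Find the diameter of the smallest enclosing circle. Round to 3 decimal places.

Side lengths²: AB² = 26, AC² = 1, BC² = 25.
Since AB² = 26 ≥ 25 + 1 = 26, the angle opposite AB is not acute, so the smallest enclosing circle has AB as diameter.
Centre = midpoint of AB = (-0.5, -3.5), r² = 26/4 = 6.5.
Diameter = 2r = 2√(6.5) ≈ 5.099.

5.099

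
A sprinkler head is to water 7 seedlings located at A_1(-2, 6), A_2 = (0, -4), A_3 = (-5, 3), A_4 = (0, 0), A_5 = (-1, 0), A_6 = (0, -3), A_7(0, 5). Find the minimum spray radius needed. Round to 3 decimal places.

By Welzl's lemma the MEC is supported by two points (diametrically opposite) or three points (on a circumcircle).
The farthest pair is A_1–A_2 with squared distance 104. The circle on this segment as diameter has centre (-1, 1) and r² = 104/4 = 26.
Check A_3: distance² to centre = 20 ≤ 26, so it lies inside.
All remaining points lie in this disk, and no smaller disk contains both endpoints, so this is the minimum enclosing circle.
r = √26 ≈ 5.099.

5.099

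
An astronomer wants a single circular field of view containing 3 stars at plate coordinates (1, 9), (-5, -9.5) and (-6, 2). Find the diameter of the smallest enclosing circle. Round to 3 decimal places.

19.449

Call the three points A, B, C in the order given.
Side lengths²: AB² = 378.25, AC² = 98, BC² = 133.25.
Since AB² = 378.25 ≥ 133.25 + 98 = 231.25, the angle opposite AB is not acute, so the smallest enclosing circle has AB as diameter.
Centre = midpoint of AB = (-2, -0.25), r² = 378.25/4 = 94.5625.
Diameter = 2r = 2√(94.5625) ≈ 19.449.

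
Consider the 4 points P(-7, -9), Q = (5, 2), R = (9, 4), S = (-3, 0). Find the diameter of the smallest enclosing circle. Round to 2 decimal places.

20.62

The farthest pair is P–R with squared distance 425. The circle on this segment as diameter has centre (1, -2.5) and r² = 425/4 = 106.25.
Check Q: distance² to centre = 36.25 ≤ 106.25, so it lies inside.
All remaining points lie in this disk, and no smaller disk contains both endpoints, so this is the minimum enclosing circle.
Diameter = 2r = 2√(106.25) ≈ 20.62.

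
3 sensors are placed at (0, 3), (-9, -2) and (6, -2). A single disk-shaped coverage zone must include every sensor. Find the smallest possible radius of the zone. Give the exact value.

7.5

Call the three points A, B, C in the order given.
Side lengths²: AB² = 106, AC² = 61, BC² = 225.
Since BC² = 225 ≥ 106 + 61 = 167, the angle opposite BC is not acute, so the smallest enclosing circle has BC as diameter.
Centre = midpoint of BC = (-1.5, -2), r² = 225/4 = 56.25.
r = √(56.25) = 7.5.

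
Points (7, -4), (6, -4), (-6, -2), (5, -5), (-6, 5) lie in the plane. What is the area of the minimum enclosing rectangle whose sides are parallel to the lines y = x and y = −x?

121

In coordinates u = x + y, v = x − y the rectangle is axis-aligned; the map (x,y)→(u,v) scales areas by 2.
u-values: 3, 2, -8, 0, -1; range = 3 − (-8) = 11.
v-values: 11, 10, -4, 10, -11; range = 11 − (-11) = 22.
Area = (11 × 22) / 2 = 121.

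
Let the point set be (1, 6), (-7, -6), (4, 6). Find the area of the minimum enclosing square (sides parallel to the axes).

The bounding box has width 11 and height 12.
An axis-aligned square enclosing the set must have side ≥ max(width, height).
So the minimum side is max(11, 12) = 12.
Area = 12² = 144.

144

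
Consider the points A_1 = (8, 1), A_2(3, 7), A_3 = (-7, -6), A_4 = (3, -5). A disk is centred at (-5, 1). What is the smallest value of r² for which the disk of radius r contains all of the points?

169

The required radius is the distance from (-5, 1) to the farthest point.
Squared distances: 169, 100, 53, 100.
Maximum is 169, attained at A_1.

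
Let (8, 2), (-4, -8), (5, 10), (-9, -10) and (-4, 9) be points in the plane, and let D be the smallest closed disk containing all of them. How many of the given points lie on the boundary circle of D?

The minimum enclosing circle of a finite set is fixed by two of the points (as a diameter) or three (as a circumcircle).
The farthest pair is (5, 10)–(-9, -10) with squared distance 596. The circle on this segment as diameter has centre (-2, 0) and r² = 596/4 = 149.
Check (8, 2): distance² to centre = 104 ≤ 149, so it lies inside.
All remaining points lie in this disk, and no smaller disk contains both endpoints, so this is the minimum enclosing circle.
The points at distance exactly r from the centre are (5, 10), (-9, -10) — 2 points.

2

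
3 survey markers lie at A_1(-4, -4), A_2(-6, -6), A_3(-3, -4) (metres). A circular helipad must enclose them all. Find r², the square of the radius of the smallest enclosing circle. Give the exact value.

3.25

Side lengths²: A_1A_2² = 8, A_1A_3² = 1, A_2A_3² = 13.
Since A_2A_3² = 13 ≥ 8 + 1 = 9, the angle opposite A_2A_3 is not acute, so the smallest enclosing circle has A_2A_3 as diameter.
Centre = midpoint of A_2A_3 = (-4.5, -5), r² = 13/4 = 3.25.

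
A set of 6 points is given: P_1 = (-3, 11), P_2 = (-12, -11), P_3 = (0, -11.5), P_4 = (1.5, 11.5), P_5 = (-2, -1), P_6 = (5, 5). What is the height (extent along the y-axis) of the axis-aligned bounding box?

max y = 11.5, min y = -11.5, so height = 23.

23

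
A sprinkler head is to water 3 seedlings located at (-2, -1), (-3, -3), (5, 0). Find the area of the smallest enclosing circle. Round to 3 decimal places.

Call the three points A, B, C in the order given.
Side lengths²: AB² = 5, AC² = 50, BC² = 73.
Since BC² = 73 ≥ 50 + 5 = 55, the angle opposite BC is not acute, so the smallest enclosing circle has BC as diameter.
Centre = midpoint of BC = (1, -1.5), r² = 73/4 = 18.25.
Area = π·r² = π·18.25 ≈ 57.334.

57.334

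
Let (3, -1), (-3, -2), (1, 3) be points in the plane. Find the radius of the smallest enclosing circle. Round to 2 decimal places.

Call the three points A, B, C in the order given.
Side lengths²: AB² = 37, AC² = 20, BC² = 41.
Since BC² = 41 < 37 + 20 = 57, the triangle is acute, so the smallest enclosing circle is the circumcircle.
Circumcentre = (-3/13, -3/26), r² = 7585/676.
r = √(7585/676) ≈ 3.35.

3.35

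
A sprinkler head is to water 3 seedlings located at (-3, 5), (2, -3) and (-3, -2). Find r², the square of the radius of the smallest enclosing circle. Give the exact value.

22.25

Call the three points A, B, C in the order given.
Side lengths²: AB² = 89, AC² = 49, BC² = 26.
Since AB² = 89 ≥ 49 + 26 = 75, the angle opposite AB is not acute, so the smallest enclosing circle has AB as diameter.
Centre = midpoint of AB = (-0.5, 1), r² = 89/4 = 22.25.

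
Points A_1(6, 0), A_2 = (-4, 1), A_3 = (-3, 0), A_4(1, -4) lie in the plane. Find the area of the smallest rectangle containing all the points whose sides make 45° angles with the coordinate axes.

49.5

In coordinates u = x + y, v = x − y the rectangle is axis-aligned; the map (x,y)→(u,v) scales areas by 2.
u-values: 6, -3, -3, -3; range = 6 − (-3) = 9.
v-values: 6, -5, -3, 5; range = 6 − (-5) = 11.
Area = (9 × 11) / 2 = 49.5.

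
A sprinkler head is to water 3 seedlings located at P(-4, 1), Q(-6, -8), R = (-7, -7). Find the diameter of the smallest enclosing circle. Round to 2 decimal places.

9.22

Side lengths²: PQ² = 85, PR² = 73, QR² = 2.
Since PQ² = 85 ≥ 73 + 2 = 75, the angle opposite PQ is not acute, so the smallest enclosing circle has PQ as diameter.
Centre = midpoint of PQ = (-5, -3.5), r² = 85/4 = 21.25.
Diameter = 2r = 2√(21.25) ≈ 9.22.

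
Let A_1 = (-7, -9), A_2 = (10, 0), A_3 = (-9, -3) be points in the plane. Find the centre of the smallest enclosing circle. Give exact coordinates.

Side lengths²: A_1A_2² = 370, A_1A_3² = 40, A_2A_3² = 370.
Since A_2A_3² = 370 < 370 + 40 = 410, the triangle is acute, so the smallest enclosing circle is the circumcircle.
Circumcentre = (0.75, -37/12), r² = 6845/72.
Centre = (0.75, -37/12).

(0.75, -37/12)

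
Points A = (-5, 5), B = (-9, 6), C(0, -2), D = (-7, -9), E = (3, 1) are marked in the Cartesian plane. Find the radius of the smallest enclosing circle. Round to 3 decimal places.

8.183

A smallest enclosing disk is always determined by at most three of the input points on its boundary.
The minimum enclosing circle is determined by three boundary points: B, D, E.
Their circumcentre is (-167/34, -37/34) with r² = 38701/578.
The farthest remaining point A is at distance² 21429/578 ≤ 38701/578.
r = √(38701/578) ≈ 8.183.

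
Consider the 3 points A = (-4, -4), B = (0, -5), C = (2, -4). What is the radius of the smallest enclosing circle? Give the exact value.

Side lengths²: AB² = 17, AC² = 36, BC² = 5.
Since AC² = 36 ≥ 17 + 5 = 22, the angle opposite AC is not acute, so the smallest enclosing circle has AC as diameter.
Centre = midpoint of AC = (-1, -4), r² = 36/4 = 9.
r = √9 = 3.

3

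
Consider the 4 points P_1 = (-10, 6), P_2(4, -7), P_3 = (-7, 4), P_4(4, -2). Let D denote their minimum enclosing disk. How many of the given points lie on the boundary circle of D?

2

The minimum enclosing circle of a finite set is fixed by two of the points (as a diameter) or three (as a circumcircle).
The farthest pair is P_1–P_2 with squared distance 365. The circle on this segment as diameter has centre (-3, -0.5) and r² = 365/4 = 91.25.
Check P_3: distance² to centre = 36.25 ≤ 91.25, so it lies inside.
All remaining points lie in this disk, and no smaller disk contains both endpoints, so this is the minimum enclosing circle.
The points at distance exactly r from the centre are P_1, P_2 — 2 points.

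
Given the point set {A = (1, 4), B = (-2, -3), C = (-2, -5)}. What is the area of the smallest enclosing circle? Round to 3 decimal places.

Side lengths²: AB² = 58, AC² = 90, BC² = 4.
Since AC² = 90 ≥ 58 + 4 = 62, the angle opposite AC is not acute, so the smallest enclosing circle has AC as diameter.
Centre = midpoint of AC = (-0.5, -0.5), r² = 90/4 = 22.5.
Area = π·r² = π·22.5 ≈ 70.686.

70.686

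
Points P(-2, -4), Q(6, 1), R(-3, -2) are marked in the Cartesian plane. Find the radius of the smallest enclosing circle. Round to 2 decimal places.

Side lengths²: PQ² = 89, PR² = 5, QR² = 90.
Since QR² = 90 < 89 + 5 = 94, the triangle is acute, so the smallest enclosing circle is the circumcircle.
Circumcentre = (23/14, -13/14), r² = 2225/98.
r = √(2225/98) ≈ 4.76.

4.76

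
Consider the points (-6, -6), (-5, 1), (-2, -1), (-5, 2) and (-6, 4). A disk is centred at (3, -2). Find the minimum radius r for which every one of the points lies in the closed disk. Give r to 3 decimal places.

The required radius is the distance from (3, -2) to the farthest point.
Squared distances: 97, 73, 26, 80, 117.
Maximum is 117, attained at (-6, 4).
r = √117 ≈ 10.817.

10.817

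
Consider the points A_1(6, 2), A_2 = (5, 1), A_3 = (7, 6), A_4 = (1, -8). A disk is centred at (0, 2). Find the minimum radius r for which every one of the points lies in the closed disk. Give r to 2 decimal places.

The required radius is the distance from (0, 2) to the farthest point.
Squared distances: 36, 26, 65, 101.
Maximum is 101, attained at A_4.
r = √101 ≈ 10.05.

10.05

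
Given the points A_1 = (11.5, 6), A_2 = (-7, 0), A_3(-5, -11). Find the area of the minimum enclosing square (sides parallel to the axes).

342.25

The bounding box has width 18.5 and height 17.
An axis-aligned square enclosing the set must have side ≥ max(width, height).
So the minimum side is max(18.5, 17) = 18.5.
Area = 18.5² = 342.25.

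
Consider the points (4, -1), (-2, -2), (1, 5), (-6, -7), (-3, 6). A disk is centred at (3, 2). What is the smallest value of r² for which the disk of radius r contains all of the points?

The required radius is the distance from (3, 2) to the farthest point.
Squared distances: 10, 41, 13, 162, 52.
Maximum is 162, attained at (-6, -7).

162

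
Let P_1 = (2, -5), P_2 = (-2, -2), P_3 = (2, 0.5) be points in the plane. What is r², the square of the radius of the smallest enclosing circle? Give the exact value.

Side lengths²: P_1P_2² = 25, P_1P_3² = 30.25, P_2P_3² = 22.25.
Since P_1P_3² = 30.25 < 25 + 22.25 = 47.25, the triangle is acute, so the smallest enclosing circle is the circumcircle.
Circumcentre = (0.9375, -2.25), r² = 8.69140625.

8.69140625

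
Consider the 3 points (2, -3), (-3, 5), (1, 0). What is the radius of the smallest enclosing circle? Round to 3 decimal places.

Call the three points A, B, C in the order given.
Side lengths²: AB² = 89, AC² = 10, BC² = 41.
Since AB² = 89 ≥ 41 + 10 = 51, the angle opposite AB is not acute, so the smallest enclosing circle has AB as diameter.
Centre = midpoint of AB = (-0.5, 1), r² = 89/4 = 22.25.
r = √(22.25) ≈ 4.717.

4.717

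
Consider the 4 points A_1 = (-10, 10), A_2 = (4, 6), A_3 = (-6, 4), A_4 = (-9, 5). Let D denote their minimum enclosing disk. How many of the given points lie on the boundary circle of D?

2

A smallest enclosing disk is always determined by at most three of the input points on its boundary.
The farthest pair is A_1–A_2 with squared distance 212. The circle on this segment as diameter has centre (-3, 8) and r² = 212/4 = 53.
Check A_3: distance² to centre = 25 ≤ 53, so it lies inside.
All remaining points lie in this disk, and no smaller disk contains both endpoints, so this is the minimum enclosing circle.
The points at distance exactly r from the centre are A_1, A_2 — 2 points.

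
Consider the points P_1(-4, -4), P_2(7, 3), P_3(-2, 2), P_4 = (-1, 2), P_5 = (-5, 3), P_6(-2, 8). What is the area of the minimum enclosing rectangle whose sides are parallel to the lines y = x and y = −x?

In coordinates u = x + y, v = x − y the rectangle is axis-aligned; the map (x,y)→(u,v) scales areas by 2.
u-values: -8, 10, 0, 1, -2, 6; range = 10 − (-8) = 18.
v-values: 0, 4, -4, -3, -8, -10; range = 4 − (-10) = 14.
Area = (18 × 14) / 2 = 126.

126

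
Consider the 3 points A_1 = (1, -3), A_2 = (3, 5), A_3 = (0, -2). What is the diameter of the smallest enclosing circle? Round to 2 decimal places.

8.25

Side lengths²: A_1A_2² = 68, A_1A_3² = 2, A_2A_3² = 58.
Since A_1A_2² = 68 ≥ 58 + 2 = 60, the angle opposite A_1A_2 is not acute, so the smallest enclosing circle has A_1A_2 as diameter.
Centre = midpoint of A_1A_2 = (2, 1), r² = 68/4 = 17.
Diameter = 2r = 2√17 ≈ 8.25.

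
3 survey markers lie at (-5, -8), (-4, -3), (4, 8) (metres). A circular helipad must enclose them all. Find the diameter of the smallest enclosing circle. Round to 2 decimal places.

Call the three points A, B, C in the order given.
Side lengths²: AB² = 26, AC² = 337, BC² = 185.
Since AC² = 337 ≥ 185 + 26 = 211, the angle opposite AC is not acute, so the smallest enclosing circle has AC as diameter.
Centre = midpoint of AC = (-0.5, 0), r² = 337/4 = 84.25.
Diameter = 2r = 2√(84.25) ≈ 18.36.

18.36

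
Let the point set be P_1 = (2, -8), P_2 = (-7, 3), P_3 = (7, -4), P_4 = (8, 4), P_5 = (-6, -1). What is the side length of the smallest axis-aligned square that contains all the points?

15

The bounding box has width 15 and height 12.
An axis-aligned square enclosing the set must have side ≥ max(width, height).
So the minimum side is max(15, 12) = 15.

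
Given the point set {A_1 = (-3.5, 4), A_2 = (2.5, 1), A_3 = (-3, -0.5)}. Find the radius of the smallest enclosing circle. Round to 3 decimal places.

Side lengths²: A_1A_2² = 45, A_1A_3² = 20.5, A_2A_3² = 32.5.
Since A_1A_2² = 45 < 32.5 + 20.5 = 53, the triangle is acute, so the smallest enclosing circle is the circumcircle.
Circumcentre = (-25/34, 69/34), r² = 13325/1156.
r = √(13325/1156) ≈ 3.395.

3.395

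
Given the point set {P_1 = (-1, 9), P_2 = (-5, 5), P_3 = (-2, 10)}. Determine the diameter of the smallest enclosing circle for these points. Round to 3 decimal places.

Side lengths²: P_1P_2² = 32, P_1P_3² = 2, P_2P_3² = 34.
Since P_2P_3² = 34 ≥ 32 + 2 = 34, the angle opposite P_2P_3 is not acute, so the smallest enclosing circle has P_2P_3 as diameter.
Centre = midpoint of P_2P_3 = (-3.5, 7.5), r² = 34/4 = 8.5.
Diameter = 2r = 2√(8.5) ≈ 5.831.

5.831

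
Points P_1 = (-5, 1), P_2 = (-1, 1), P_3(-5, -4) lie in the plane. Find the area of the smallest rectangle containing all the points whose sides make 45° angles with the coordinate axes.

In coordinates u = x + y, v = x − y the rectangle is axis-aligned; the map (x,y)→(u,v) scales areas by 2.
u-values: -4, 0, -9; range = 0 − (-9) = 9.
v-values: -6, -2, -1; range = -1 − (-6) = 5.
Area = (9 × 5) / 2 = 22.5.

22.5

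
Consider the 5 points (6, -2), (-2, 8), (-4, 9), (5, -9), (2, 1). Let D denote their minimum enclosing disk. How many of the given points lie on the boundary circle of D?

The farthest pair is (-4, 9)–(5, -9) with squared distance 405. The circle on this segment as diameter has centre (0.5, 0) and r² = 405/4 = 101.25.
Check (6, -2): distance² to centre = 34.25 ≤ 101.25, so it lies inside.
All remaining points lie in this disk, and no smaller disk contains both endpoints, so this is the minimum enclosing circle.
The points at distance exactly r from the centre are (-4, 9), (5, -9) — 2 points.

2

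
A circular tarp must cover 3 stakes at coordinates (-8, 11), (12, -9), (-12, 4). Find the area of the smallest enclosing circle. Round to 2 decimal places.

628.64

Call the three points A, B, C in the order given.
Side lengths²: AB² = 800, AC² = 65, BC² = 745.
Since AB² = 800 < 745 + 65 = 810, the triangle is acute, so the smallest enclosing circle is the circumcircle.
Circumcentre = (39/22, 17/22), r² = 48425/242.
Area = π·r² = π·48425/242 ≈ 628.64.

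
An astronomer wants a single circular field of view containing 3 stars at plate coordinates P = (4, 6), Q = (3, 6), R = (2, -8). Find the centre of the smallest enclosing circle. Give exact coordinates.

Side lengths²: PQ² = 1, PR² = 200, QR² = 197.
Since PR² = 200 ≥ 197 + 1 = 198, the angle opposite PR is not acute, so the smallest enclosing circle has PR as diameter.
Centre = midpoint of PR = (3, -1), r² = 200/4 = 50.
Centre = (3, -1).

(3, -1)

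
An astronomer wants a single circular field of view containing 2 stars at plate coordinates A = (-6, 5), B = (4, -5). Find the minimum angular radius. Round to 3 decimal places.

7.071

The smallest circle enclosing two points has them as diameter endpoints.
Centre = midpoint = (-1, 0); r² = |AB|²/4 = 200/4 = 50.
r = √50 ≈ 7.071.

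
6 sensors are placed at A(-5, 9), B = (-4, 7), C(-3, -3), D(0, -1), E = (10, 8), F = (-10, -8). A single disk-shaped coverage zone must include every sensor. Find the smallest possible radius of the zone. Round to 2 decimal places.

By Welzl's lemma the MEC is supported by two points (diametrically opposite) or three points (on a circumcircle).
The farthest pair is E–F with squared distance 656. The circle on this segment as diameter has centre (0, 0) and r² = 656/4 = 164.
Check A: distance² to centre = 106 ≤ 164, so it lies inside.
All remaining points lie in this disk, and no smaller disk contains both endpoints, so this is the minimum enclosing circle.
r = √164 ≈ 12.81.

12.81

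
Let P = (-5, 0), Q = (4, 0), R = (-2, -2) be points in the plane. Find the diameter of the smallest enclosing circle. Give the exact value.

Side lengths²: PQ² = 81, PR² = 13, QR² = 40.
Since PQ² = 81 ≥ 40 + 13 = 53, the angle opposite PQ is not acute, so the smallest enclosing circle has PQ as diameter.
Centre = midpoint of PQ = (-0.5, 0), r² = 81/4 = 20.25.
Diameter = 2r = 2√(20.25) = 9.

9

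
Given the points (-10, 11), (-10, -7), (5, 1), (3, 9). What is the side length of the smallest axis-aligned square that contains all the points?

18

The bounding box has width 15 and height 18.
An axis-aligned square enclosing the set must have side ≥ max(width, height).
So the minimum side is max(15, 18) = 18.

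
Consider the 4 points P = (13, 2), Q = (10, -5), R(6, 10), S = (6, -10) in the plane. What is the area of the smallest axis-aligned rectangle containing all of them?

x ranges over [6, 13], width 7.
y ranges over [-10, 10], height 20.
Area = 7 × 20 = 140.

140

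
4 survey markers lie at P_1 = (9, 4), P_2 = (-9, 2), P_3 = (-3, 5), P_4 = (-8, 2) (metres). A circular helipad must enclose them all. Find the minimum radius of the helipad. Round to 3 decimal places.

9.055

A smallest enclosing disk is always determined by at most three of the input points on its boundary.
The farthest pair is P_1–P_2 with squared distance 328. The circle on this segment as diameter has centre (0, 3) and r² = 328/4 = 82.
Check P_3: distance² to centre = 13 ≤ 82, so it lies inside.
All remaining points lie in this disk, and no smaller disk contains both endpoints, so this is the minimum enclosing circle.
r = √82 ≈ 9.055.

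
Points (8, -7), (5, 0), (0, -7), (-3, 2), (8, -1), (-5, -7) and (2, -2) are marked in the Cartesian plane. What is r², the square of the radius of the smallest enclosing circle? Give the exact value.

The minimum enclosing circle is determined by three boundary points: (8, -7), (-3, 2), (-5, -7).
Their circumcentre is (1.5, -67/18) with r² = 8585/162.
The farthest remaining point (8, -1) is at distance² 8045/162 ≤ 8585/162.

8585/162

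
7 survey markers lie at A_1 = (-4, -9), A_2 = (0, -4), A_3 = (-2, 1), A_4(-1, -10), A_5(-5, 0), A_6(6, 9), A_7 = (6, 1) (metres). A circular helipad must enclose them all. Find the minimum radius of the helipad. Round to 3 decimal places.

A smallest enclosing disk is always determined by at most three of the input points on its boundary.
The farthest pair is A_1–A_6 with squared distance 424. The circle on this segment as diameter has centre (1, 0) and r² = 424/4 = 106.
Check A_2: distance² to centre = 17 ≤ 106, so it lies inside.
All remaining points lie in this disk, and no smaller disk contains both endpoints, so this is the minimum enclosing circle.
r = √106 ≈ 10.296.

10.296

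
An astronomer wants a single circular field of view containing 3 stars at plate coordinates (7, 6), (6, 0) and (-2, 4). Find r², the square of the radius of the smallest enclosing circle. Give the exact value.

15725/676

Call the three points A, B, C in the order given.
Side lengths²: AB² = 37, AC² = 85, BC² = 80.
Since AC² = 85 < 80 + 37 = 117, the triangle is acute, so the smallest enclosing circle is the circumcircle.
Circumcentre = (73/26, 47/13), r² = 15725/676.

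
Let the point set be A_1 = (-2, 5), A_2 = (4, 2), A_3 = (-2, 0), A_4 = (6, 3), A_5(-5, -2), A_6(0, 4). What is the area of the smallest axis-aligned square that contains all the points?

The bounding box has width 11 and height 7.
An axis-aligned square enclosing the set must have side ≥ max(width, height).
So the minimum side is max(11, 7) = 11.
Area = 11² = 121.

121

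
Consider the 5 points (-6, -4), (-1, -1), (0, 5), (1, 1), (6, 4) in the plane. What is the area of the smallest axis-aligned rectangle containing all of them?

108

x ranges over [-6, 6], width 12.
y ranges over [-4, 5], height 9.
Area = 12 × 9 = 108.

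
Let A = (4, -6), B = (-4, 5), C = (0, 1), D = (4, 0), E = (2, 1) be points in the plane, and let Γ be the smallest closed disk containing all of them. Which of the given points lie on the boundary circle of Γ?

A smallest enclosing disk is always determined by at most three of the input points on its boundary.
The farthest pair is A–B with squared distance 185. The circle on this segment as diameter has centre (0, -0.5) and r² = 185/4 = 46.25.
Check C: distance² to centre = 2.25 ≤ 46.25, so it lies inside.
All remaining points lie in this disk, and no smaller disk contains both endpoints, so this is the minimum enclosing circle.
The points at distance exactly r from the centre are A, B — 2 points.

A, B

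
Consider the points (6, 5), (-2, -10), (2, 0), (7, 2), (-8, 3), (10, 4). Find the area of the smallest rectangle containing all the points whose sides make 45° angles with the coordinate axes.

247

In coordinates u = x + y, v = x − y the rectangle is axis-aligned; the map (x,y)→(u,v) scales areas by 2.
u-values: 11, -12, 2, 9, -5, 14; range = 14 − (-12) = 26.
v-values: 1, 8, 2, 5, -11, 6; range = 8 − (-11) = 19.
Area = (26 × 19) / 2 = 247.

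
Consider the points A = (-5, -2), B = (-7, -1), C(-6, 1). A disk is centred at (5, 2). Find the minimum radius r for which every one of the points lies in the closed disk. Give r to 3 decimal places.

12.369

The required radius is the distance from (5, 2) to the farthest point.
Squared distances: 116, 153, 122.
Maximum is 153, attained at B.
r = √153 ≈ 12.369.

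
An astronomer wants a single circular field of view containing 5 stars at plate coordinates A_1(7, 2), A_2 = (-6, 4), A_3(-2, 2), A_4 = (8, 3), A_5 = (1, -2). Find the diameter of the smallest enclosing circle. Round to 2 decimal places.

By Welzl's lemma the MEC is supported by two points (diametrically opposite) or three points (on a circumcircle).
The farthest pair is A_2–A_4 with squared distance 197. The circle on this segment as diameter has centre (1, 3.5) and r² = 197/4 = 49.25.
Check A_1: distance² to centre = 38.25 ≤ 49.25, so it lies inside.
All remaining points lie in this disk, and no smaller disk contains both endpoints, so this is the minimum enclosing circle.
Diameter = 2r = 2√(49.25) ≈ 14.04.

14.04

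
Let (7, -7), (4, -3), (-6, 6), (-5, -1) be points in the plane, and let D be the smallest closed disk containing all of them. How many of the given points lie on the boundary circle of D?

2

The minimum enclosing circle of a finite set is fixed by two of the points (as a diameter) or three (as a circumcircle).
The farthest pair is (7, -7)–(-6, 6) with squared distance 338. The circle on this segment as diameter has centre (0.5, -0.5) and r² = 338/4 = 84.5.
Check (4, -3): distance² to centre = 18.5 ≤ 84.5, so it lies inside.
All remaining points lie in this disk, and no smaller disk contains both endpoints, so this is the minimum enclosing circle.
The points at distance exactly r from the centre are (7, -7), (-6, 6) — 2 points.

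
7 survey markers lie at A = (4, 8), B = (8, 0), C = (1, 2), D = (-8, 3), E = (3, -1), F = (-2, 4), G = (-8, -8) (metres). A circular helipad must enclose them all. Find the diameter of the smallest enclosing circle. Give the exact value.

20

By Welzl's lemma the MEC is supported by two points (diametrically opposite) or three points (on a circumcircle).
The farthest pair is A–G with squared distance 400. The circle on this segment as diameter has centre (-2, 0) and r² = 400/4 = 100.
Check B: distance² to centre = 100 ≤ 100, so it lies inside.
All remaining points lie in this disk, and no smaller disk contains both endpoints, so this is the minimum enclosing circle.
Diameter = 2r = 2√100 = 20.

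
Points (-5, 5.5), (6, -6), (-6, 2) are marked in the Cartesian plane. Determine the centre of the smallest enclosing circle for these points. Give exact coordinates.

Call the three points A, B, C in the order given.
Side lengths²: AB² = 253.25, AC² = 13.25, BC² = 208.
Since AB² = 253.25 ≥ 208 + 13.25 = 221.25, the angle opposite AB is not acute, so the smallest enclosing circle has AB as diameter.
Centre = midpoint of AB = (0.5, -0.25), r² = 253.25/4 = 63.3125.
Centre = (0.5, -0.25).

(0.5, -0.25)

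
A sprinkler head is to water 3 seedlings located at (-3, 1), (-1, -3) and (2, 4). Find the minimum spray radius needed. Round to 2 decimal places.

3.81

Call the three points A, B, C in the order given.
Side lengths²: AB² = 20, AC² = 34, BC² = 58.
Since BC² = 58 ≥ 34 + 20 = 54, the angle opposite BC is not acute, so the smallest enclosing circle has BC as diameter.
Centre = midpoint of BC = (0.5, 0.5), r² = 58/4 = 14.5.
r = √(14.5) ≈ 3.81.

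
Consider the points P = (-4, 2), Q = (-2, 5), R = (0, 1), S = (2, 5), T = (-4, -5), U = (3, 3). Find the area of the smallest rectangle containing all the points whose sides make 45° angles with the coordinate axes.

In coordinates u = x + y, v = x − y the rectangle is axis-aligned; the map (x,y)→(u,v) scales areas by 2.
u-values: -2, 3, 1, 7, -9, 6; range = 7 − (-9) = 16.
v-values: -6, -7, -1, -3, 1, 0; range = 1 − (-7) = 8.
Area = (16 × 8) / 2 = 64.

64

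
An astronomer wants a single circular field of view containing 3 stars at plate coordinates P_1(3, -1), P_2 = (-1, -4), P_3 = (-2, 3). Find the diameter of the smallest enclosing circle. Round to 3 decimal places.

7.303

Side lengths²: P_1P_2² = 25, P_1P_3² = 41, P_2P_3² = 50.
Since P_2P_3² = 50 < 41 + 25 = 66, the triangle is acute, so the smallest enclosing circle is the circumcircle.
Circumcentre = (-37/62, -23/62), r² = 25625/1922.
Diameter = 2r = 2√(25625/1922) ≈ 7.303.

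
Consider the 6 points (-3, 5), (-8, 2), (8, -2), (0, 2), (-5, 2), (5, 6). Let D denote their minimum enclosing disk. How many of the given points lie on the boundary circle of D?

2

By Welzl's lemma the MEC is supported by two points (diametrically opposite) or three points (on a circumcircle).
The farthest pair is (-8, 2)–(8, -2) with squared distance 272. The circle on this segment as diameter has centre (0, 0) and r² = 272/4 = 68.
Check (-3, 5): distance² to centre = 34 ≤ 68, so it lies inside.
All remaining points lie in this disk, and no smaller disk contains both endpoints, so this is the minimum enclosing circle.
The points at distance exactly r from the centre are (-8, 2), (8, -2) — 2 points.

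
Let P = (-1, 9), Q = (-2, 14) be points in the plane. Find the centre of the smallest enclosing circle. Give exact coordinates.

The smallest circle enclosing two points has them as diameter endpoints.
Centre = midpoint = (-1.5, 11.5); r² = |PQ|²/4 = 26/4 = 6.5.
Centre = (-1.5, 11.5).

(-1.5, 11.5)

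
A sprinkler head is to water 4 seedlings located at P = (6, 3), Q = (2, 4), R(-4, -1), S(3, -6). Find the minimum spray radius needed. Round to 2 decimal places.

5.63

A smallest enclosing disk is always determined by at most three of the input points on its boundary.
The minimum enclosing circle is determined by three boundary points: P, R, S.
Their circumcentre is (21/13, -7/13) with r² = 5365/169.
The farthest remaining point Q is at distance² 3506/169 ≤ 5365/169.
r = √(5365/169) ≈ 5.63.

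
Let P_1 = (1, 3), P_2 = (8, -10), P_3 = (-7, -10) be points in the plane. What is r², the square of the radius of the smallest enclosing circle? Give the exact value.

Side lengths²: P_1P_2² = 218, P_1P_3² = 233, P_2P_3² = 225.
Since P_1P_3² = 233 < 225 + 218 = 443, the triangle is acute, so the smallest enclosing circle is the circumcircle.
Circumcentre = (0.5, -147/26), r² = 25397/338.

25397/338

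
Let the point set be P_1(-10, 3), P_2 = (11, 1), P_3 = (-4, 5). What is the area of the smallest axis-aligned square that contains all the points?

441

The bounding box has width 21 and height 4.
An axis-aligned square enclosing the set must have side ≥ max(width, height).
So the minimum side is max(21, 4) = 21.
Area = 21² = 441.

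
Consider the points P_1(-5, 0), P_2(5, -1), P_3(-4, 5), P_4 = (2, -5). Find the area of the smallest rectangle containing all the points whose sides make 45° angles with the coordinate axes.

In coordinates u = x + y, v = x − y the rectangle is axis-aligned; the map (x,y)→(u,v) scales areas by 2.
u-values: -5, 4, 1, -3; range = 4 − (-5) = 9.
v-values: -5, 6, -9, 7; range = 7 − (-9) = 16.
Area = (9 × 16) / 2 = 72.

72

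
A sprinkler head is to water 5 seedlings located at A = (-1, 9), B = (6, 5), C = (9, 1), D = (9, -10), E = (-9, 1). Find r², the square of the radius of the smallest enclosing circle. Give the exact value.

The minimum enclosing circle is determined by three boundary points: A, D, E.
Their circumcentre is (99/58, -99/58) with r² = 205145/1682.
The farthest remaining point B is at distance² 106661/1682 ≤ 205145/1682.

205145/1682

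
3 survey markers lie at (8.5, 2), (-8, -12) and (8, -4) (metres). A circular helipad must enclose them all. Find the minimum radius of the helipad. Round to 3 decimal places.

Call the three points A, B, C in the order given.
Side lengths²: AB² = 468.25, AC² = 36.25, BC² = 320.
Since AB² = 468.25 ≥ 320 + 36.25 = 356.25, the angle opposite AB is not acute, so the smallest enclosing circle has AB as diameter.
Centre = midpoint of AB = (0.25, -5), r² = 468.25/4 = 117.0625.
r = √(117.0625) ≈ 10.820.

10.820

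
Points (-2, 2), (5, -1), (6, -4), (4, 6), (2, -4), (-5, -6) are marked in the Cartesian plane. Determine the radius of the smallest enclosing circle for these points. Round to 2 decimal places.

7.50

By Welzl's lemma the MEC is supported by two points (diametrically opposite) or three points (on a circumcircle).
The minimum enclosing circle is determined by three boundary points: (6, -4), (4, 6), (-5, -6).
Their circumcentre is (-15/38, -3/38) with r² = 40625/722.
The farthest remaining point (5, -1) is at distance² 21625/722 ≤ 40625/722.
r = √(40625/722) ≈ 7.50.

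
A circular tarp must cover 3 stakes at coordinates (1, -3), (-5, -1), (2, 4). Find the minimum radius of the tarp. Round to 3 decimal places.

Call the three points A, B, C in the order given.
Side lengths²: AB² = 40, AC² = 50, BC² = 74.
Since BC² = 74 < 50 + 40 = 90, the triangle is acute, so the smallest enclosing circle is the circumcircle.
Circumcentre = (-23/22, 19/22), r² = 4625/242.
r = √(4625/242) ≈ 4.372.

4.372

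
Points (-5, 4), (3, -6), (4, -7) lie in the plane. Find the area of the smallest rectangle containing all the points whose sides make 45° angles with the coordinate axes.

20

In coordinates u = x + y, v = x − y the rectangle is axis-aligned; the map (x,y)→(u,v) scales areas by 2.
u-values: -1, -3, -3; range = -1 − (-3) = 2.
v-values: -9, 9, 11; range = 11 − (-9) = 20.
Area = (2 × 20) / 2 = 20.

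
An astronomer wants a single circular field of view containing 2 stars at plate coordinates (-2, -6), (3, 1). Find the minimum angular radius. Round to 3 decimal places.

4.301

The smallest circle enclosing two points has them as diameter endpoints.
Centre = midpoint = (0.5, -2.5); r² = |(-2, -6)−(3, 1)|²/4 = 74/4 = 18.5.
r = √(18.5) ≈ 4.301.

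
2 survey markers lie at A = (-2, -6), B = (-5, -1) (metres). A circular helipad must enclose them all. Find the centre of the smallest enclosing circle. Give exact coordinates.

The smallest circle enclosing two points has them as diameter endpoints.
Centre = midpoint = (-3.5, -3.5); r² = |AB|²/4 = 34/4 = 8.5.
Centre = (-3.5, -3.5).

(-3.5, -3.5)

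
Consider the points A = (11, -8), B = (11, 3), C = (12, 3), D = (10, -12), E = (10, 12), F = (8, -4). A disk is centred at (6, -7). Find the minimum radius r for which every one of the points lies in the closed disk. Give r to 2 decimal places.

The required radius is the distance from (6, -7) to the farthest point.
Squared distances: 26, 125, 136, 41, 377, 13.
Maximum is 377, attained at E.
r = √377 ≈ 19.42.

19.42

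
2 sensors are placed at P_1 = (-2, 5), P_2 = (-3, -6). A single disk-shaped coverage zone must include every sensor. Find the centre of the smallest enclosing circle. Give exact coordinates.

(-2.5, -0.5)

The smallest circle enclosing two points has them as diameter endpoints.
Centre = midpoint = (-2.5, -0.5); r² = |P_1P_2|²/4 = 122/4 = 30.5.
Centre = (-2.5, -0.5).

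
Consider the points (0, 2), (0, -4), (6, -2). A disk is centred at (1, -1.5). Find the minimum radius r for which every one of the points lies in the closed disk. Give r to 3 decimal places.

5.025

The required radius is the distance from (1, -1.5) to the farthest point.
Squared distances: 13.25, 7.25, 25.25.
Maximum is 25.25, attained at (6, -2).
r = √(25.25) ≈ 5.025.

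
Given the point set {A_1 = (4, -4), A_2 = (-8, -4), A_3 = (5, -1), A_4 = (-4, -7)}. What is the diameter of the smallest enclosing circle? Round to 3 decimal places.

By Welzl's lemma the MEC is supported by two points (diametrically opposite) or three points (on a circumcircle).
The farthest pair is A_2–A_3 with squared distance 178. The circle on this segment as diameter has centre (-1.5, -2.5) and r² = 178/4 = 44.5.
Check A_1: distance² to centre = 32.5 ≤ 44.5, so it lies inside.
All remaining points lie in this disk, and no smaller disk contains both endpoints, so this is the minimum enclosing circle.
Diameter = 2r = 2√(44.5) ≈ 13.342.

13.342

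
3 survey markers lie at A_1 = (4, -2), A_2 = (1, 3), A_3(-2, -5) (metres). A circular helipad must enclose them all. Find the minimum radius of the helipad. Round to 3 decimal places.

Side lengths²: A_1A_2² = 34, A_1A_3² = 45, A_2A_3² = 73.
Since A_2A_3² = 73 < 45 + 34 = 79, the triangle is acute, so the smallest enclosing circle is the circumcircle.
Circumcentre = (-5/26, -29/26), r² = 6205/338.
r = √(6205/338) ≈ 4.285.

4.285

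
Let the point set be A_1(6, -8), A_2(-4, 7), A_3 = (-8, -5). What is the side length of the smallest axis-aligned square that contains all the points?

15

The bounding box has width 14 and height 15.
An axis-aligned square enclosing the set must have side ≥ max(width, height).
So the minimum side is max(14, 15) = 15.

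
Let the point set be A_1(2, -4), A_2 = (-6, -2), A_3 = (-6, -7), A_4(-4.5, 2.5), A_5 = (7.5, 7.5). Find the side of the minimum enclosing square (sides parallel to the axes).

The bounding box has width 13.5 and height 14.5.
An axis-aligned square enclosing the set must have side ≥ max(width, height).
So the minimum side is max(13.5, 14.5) = 14.5.

14.5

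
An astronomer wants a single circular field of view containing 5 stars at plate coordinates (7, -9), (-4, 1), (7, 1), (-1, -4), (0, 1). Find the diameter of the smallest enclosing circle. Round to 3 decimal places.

14.866

The minimum enclosing circle of a finite set is fixed by two of the points (as a diameter) or three (as a circumcircle).
The farthest pair is (7, -9)–(-4, 1) with squared distance 221. The circle on this segment as diameter has centre (1.5, -4) and r² = 221/4 = 55.25.
Check (7, 1): distance² to centre = 55.25 ≤ 55.25, so it lies inside.
All remaining points lie in this disk, and no smaller disk contains both endpoints, so this is the minimum enclosing circle.
Diameter = 2r = 2√(55.25) ≈ 14.866.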